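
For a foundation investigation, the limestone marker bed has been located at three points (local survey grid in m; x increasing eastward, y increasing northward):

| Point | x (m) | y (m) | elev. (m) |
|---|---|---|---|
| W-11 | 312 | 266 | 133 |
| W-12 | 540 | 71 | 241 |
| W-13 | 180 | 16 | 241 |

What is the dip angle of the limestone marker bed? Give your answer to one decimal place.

Two edge vectors: W-11→W-12 = (228, -195, 108), W-11→W-13 = (-132, -250, 108).
Normal n = (W-11→W-12) × (W-11→W-13) = (5940, -38880, -82740).
So ∂z/∂x = −n_x/n_z = 0.07179 and ∂z/∂y = −n_y/n_z = −0.46991.
Gradient magnitude |∇z| = √(a² + b²) = √(0.00515 + 0.22081) = 0.47536.
True dip = arctan(0.47536) = 25.4°, dipping toward N (azimuth ≈ 351°).

25.4°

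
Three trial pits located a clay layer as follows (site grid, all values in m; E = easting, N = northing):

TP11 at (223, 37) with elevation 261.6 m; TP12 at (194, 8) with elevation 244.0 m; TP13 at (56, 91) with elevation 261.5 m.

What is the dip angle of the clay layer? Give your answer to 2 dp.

25.72°

Let the plane be z = a·E + b·N + c.
TP12−TP11: −29a − 29b = −17.6;  TP13−TP11: −167a + 54b = −0.1.
Solving gives a = 0.14874, b = 0.45815.
Gradient magnitude |∇z| = √(a² + b²) = √(0.02212 + 0.20990) = 0.48169.
True dip = arctan(0.48169) = 25.72°, dipping toward SSW (azimuth ≈ 198°).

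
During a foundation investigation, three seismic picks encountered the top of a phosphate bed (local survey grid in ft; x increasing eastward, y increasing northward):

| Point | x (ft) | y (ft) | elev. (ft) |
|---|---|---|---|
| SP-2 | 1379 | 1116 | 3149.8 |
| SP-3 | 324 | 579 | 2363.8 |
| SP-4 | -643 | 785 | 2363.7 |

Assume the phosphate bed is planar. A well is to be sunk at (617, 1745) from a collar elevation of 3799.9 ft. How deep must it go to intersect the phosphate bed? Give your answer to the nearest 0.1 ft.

Two edge vectors: SP-2→SP-3 = (-1055, -537, -786), SP-2→SP-4 = (-2022, -331, -786.1).
Normal n = (SP-2→SP-3) × (SP-2→SP-4) = (161969.7, 759956.5, -736609).
So ∂z/∂x = −n_x/n_z = 0.219886 and ∂z/∂y = −n_y/n_z = 1.031696.
Intercept c from SP-2: 3149.8 − 303.22 − 1151.37 = 1695.21.
At (617, 1745): z_contact = 135.67 + 1800.31 + 1695.21 = 3631.18 ft.
Depth below ground = 3799.9 − 3631.18 = 168.7 ft.

168.7 ft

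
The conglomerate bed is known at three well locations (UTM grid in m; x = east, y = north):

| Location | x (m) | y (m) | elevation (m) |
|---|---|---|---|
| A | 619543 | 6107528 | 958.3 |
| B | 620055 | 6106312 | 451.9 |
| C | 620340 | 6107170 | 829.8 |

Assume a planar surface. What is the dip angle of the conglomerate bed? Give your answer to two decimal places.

23.32°

Let the plane be z = a·x + b·y + c.
B−A: 512a − 1216b = −506.4;  C−A: 797a − 358b = −128.5.
Solving gives a = 0.03186, b = 0.42986.
Gradient magnitude |∇z| = √(a² + b²) = √(0.00101 + 0.18478) = 0.43104.
True dip = arctan(0.43104) = 23.32°, dipping toward S (azimuth ≈ 184°).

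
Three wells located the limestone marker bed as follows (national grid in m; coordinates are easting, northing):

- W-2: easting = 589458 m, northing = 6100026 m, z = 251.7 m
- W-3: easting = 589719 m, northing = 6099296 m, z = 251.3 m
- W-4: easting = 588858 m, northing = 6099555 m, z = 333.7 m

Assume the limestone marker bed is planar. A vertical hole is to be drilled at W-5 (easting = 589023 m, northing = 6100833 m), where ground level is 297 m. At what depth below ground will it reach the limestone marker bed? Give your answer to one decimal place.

29.2 m

Two edge vectors: W-2→W-3 = (261, -730, -0.4), W-2→W-4 = (-600, -471, 82).
Normal n = (W-2→W-3) × (W-2→W-4) = (-60048.4, -21162, -560931).
So ∂z/∂easting = −n_x/n_z = −0.107051313 and ∂z/∂northing = −n_y/n_z = −0.037726565.
Intercept c from W-2: 251.7 + 63102.25 + 230133.03 = 293486.98.
At (589023, 6100833): z_contact = −63055.69 − 230163.47 + 293486.98 = 267.82 m.
Depth below ground = 297 − 267.82 = 29.2 m.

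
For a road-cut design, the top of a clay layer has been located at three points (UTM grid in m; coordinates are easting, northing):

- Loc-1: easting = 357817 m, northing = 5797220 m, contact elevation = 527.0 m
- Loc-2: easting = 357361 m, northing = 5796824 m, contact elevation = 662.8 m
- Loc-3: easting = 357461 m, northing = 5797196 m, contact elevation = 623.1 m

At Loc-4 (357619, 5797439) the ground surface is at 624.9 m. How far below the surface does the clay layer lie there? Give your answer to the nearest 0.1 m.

52.5 m

Let the plane be z = a·easting + b·northing + c.
Loc-2−Loc-1: −456a − 396b = 135.8;  Loc-3−Loc-1: −356a − 24b = 96.1.
Solving gives a = −0.267598745, b = −0.034785284.
Then c = 527 − a·357817 − b·5797220 = 297936.32.
At (357619, 5797439): z_contact = −95698.40 − 201665.56 + 297936.32 = 572.37 m.
Depth below ground = 624.9 − 572.37 = 52.5 m.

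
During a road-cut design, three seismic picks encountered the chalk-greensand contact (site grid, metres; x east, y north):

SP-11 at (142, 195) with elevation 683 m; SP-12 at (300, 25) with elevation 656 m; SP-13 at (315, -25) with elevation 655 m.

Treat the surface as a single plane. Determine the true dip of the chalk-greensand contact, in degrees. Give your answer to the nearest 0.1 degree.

Let the plane be z = a·x + b·y + c.
SP-12−SP-11: 158a − 170b = −27;  SP-13−SP-11: 173a − 220b = −28.
Solving gives a = −0.22056, b = −0.04617.
Gradient magnitude |∇z| = √(a² + b²) = √(0.04865 + 0.00213) = 0.22534.
True dip = arctan(0.22534) = 12.7°, dipping toward ENE (azimuth ≈ 078°).

12.7°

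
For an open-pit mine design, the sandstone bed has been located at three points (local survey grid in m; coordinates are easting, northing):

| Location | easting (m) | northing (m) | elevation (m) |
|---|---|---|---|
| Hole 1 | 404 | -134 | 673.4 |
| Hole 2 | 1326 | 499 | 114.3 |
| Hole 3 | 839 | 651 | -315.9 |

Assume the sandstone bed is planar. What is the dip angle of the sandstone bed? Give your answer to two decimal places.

57.16°

Let the plane be z = a·easting + b·northing + c.
Hole 2−Hole 1: 922a + 633b = −559.1;  Hole 3−Hole 1: 435a + 785b = −989.3.
Solving gives a = 0.41777, b = −1.49176.
Gradient magnitude |∇z| = √(a² + b²) = √(0.17453 + 2.22534) = 1.54915.
True dip = arctan(1.54915) = 57.16°, dipping toward NNW (azimuth ≈ 344°).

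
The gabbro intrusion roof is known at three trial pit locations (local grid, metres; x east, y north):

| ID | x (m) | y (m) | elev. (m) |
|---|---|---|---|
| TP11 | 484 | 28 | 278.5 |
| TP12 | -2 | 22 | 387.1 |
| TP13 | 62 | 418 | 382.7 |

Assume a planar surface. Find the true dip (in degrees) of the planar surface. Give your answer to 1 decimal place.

12.7°

Two edge vectors: TP11→TP12 = (-486, -6, 108.6), TP11→TP13 = (-422, 390, 104.2).
Normal n = (TP11→TP12) × (TP11→TP13) = (-42979.2, 4812, -192072).
So ∂z/∂x = −n_x/n_z = −0.22377 and ∂z/∂y = −n_y/n_z = 0.02505.
Gradient magnitude |∇z| = √(a² + b²) = √(0.05007 + 0.00063) = 0.22516.
True dip = arctan(0.22516) = 12.7°, dipping toward E (azimuth ≈ 096°).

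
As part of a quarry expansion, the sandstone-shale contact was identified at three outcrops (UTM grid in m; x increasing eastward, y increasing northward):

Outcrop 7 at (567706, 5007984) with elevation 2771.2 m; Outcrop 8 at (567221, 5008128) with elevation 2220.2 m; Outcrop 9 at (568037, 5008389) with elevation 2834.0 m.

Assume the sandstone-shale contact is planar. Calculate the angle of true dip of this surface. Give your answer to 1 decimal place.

Let the plane be z = a·x + b·y + c.
Outcrop 8−Outcrop 7: −485a + 144b = −551;  Outcrop 9−Outcrop 7: 331a + 405b = 62.8.
Solving gives a = 0.95128, b = −0.62241.
Gradient magnitude |∇z| = √(a² + b²) = √(0.90494 + 0.38739) = 1.13681.
True dip = arctan(1.13681) = 48.7°, dipping toward WNW (azimuth ≈ 303°).

48.7°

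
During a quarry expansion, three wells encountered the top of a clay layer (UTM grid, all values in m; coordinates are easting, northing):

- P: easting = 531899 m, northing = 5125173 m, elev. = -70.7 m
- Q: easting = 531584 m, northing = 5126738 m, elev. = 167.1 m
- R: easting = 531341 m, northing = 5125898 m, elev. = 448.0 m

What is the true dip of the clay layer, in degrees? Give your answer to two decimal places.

Let the plane be z = a·easting + b·northing + c.
Q−P: −315a + 1565b = 237.8;  R−P: −558a + 725b = 518.7.
Solving gives a = −0.99142, b = −0.04760.
Gradient magnitude |∇z| = √(a² + b²) = √(0.98291 + 0.00227) = 0.99256.
True dip = arctan(0.99256) = 44.79°, dipping toward E (azimuth ≈ 087°).

44.79°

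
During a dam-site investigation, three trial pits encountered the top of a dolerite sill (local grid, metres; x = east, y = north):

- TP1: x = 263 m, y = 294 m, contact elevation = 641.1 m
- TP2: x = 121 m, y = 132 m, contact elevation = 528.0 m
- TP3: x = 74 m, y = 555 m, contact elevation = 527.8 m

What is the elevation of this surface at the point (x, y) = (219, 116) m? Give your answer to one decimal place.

596.1 m

Two edge vectors: TP1→TP2 = (-142, -162, -113.1), TP1→TP3 = (-189, 261, -113.3).
Normal n = (TP1→TP2) × (TP1→TP3) = (47873.7, 5287.3, -67680).
So ∂z/∂x = −n_x/n_z = 0.70735 and ∂z/∂y = −n_y/n_z = 0.07812.
Intercept c from TP1: 641.1 − 186.03 − 22.97 = 432.10.
At (219, 116): z = 154.9 + 9.1 + 432.10 = 596.1 m.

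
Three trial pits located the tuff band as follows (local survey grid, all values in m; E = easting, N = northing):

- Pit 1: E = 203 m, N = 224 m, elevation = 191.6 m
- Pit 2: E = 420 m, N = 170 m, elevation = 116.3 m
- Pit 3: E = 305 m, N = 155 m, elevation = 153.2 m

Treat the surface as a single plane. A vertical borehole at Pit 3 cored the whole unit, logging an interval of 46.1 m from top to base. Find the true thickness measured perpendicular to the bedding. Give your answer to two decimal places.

Let the plane be z = a·E + b·N + c.
Pit 2−Pit 1: 217a − 54b = −75.3;  Pit 3−Pit 1: 102a − 69b = −38.4.
Solving gives a = −0.32986, b = 0.06891.
|∇z| = √(a²+b²) = 0.33698, so dip δ = arctan(0.33698) = 18.62°.
True thickness = vertical thickness × cos δ = 46.1 × cos 18.62° = 43.69 m.

43.69 m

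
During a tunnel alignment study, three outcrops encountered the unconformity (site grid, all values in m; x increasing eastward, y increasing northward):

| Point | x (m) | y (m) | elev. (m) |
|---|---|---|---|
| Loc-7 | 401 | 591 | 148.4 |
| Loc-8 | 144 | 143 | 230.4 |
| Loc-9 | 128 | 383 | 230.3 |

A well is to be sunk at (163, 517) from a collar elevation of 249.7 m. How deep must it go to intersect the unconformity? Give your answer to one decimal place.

Two edge vectors: Loc-7→Loc-8 = (-257, -448, 82), Loc-7→Loc-9 = (-273, -208, 81.9).
Normal n = (Loc-7→Loc-8) × (Loc-7→Loc-9) = (-19635.2, -1337.7, -68848).
So ∂z/∂x = −n_x/n_z = −0.28520 and ∂z/∂y = −n_y/n_z = −0.01943.
Intercept c from Loc-7: 148.4 + 114.36 + 11.48 = 274.25.
At (163, 517): z_contact = −46.49 − 10.05 + 274.25 = 217.71 m.
Depth below ground = 249.7 − 217.71 = 32.0 m.

32.0 m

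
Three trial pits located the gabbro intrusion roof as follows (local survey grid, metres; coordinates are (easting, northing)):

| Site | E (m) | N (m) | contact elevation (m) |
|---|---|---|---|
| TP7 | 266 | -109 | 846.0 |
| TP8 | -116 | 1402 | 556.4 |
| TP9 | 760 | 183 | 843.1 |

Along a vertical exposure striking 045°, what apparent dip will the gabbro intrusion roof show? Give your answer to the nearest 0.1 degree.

3.0°

Two edge vectors: TP7→TP8 = (-382, 1511, -289.6), TP7→TP9 = (494, 292, -2.9).
Normal n = (TP7→TP8) × (TP7→TP9) = (80181.3, -144170.2, -857978).
So ∂z/∂E = −n_x/n_z = 0.09345 and ∂z/∂N = −n_y/n_z = −0.16803.
Unit vector along 045° is (sin 45°, cos 45°) = (0.7071, 0.7071).
Slope in that direction = a·(0.7071) + b·(0.7071) = −0.05274.
Apparent dip = arctan|0.05274| = 3.0° (true dip is 10.9°, so apparent ≤ true as expected).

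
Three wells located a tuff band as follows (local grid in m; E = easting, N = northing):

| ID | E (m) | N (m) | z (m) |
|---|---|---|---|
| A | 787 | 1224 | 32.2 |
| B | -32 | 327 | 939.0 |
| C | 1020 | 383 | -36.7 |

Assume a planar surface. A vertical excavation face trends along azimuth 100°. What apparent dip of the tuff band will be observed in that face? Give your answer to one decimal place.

Let the plane be z = a·E + b·N + c.
B−A: −819a − 897b = 906.8;  C−A: 233a − 841b = −68.9.
Solving gives a = −0.91829, b = −0.17249.
Unit vector along 100° is (sin 100°, cos 100°) = (0.9848, -0.1736).
Slope in that direction = a·(0.9848) + b·(-0.1736) = −0.87439.
Apparent dip = arctan|0.87439| = 41.2° (true dip is 43.1°, so apparent ≤ true as expected).

41.2°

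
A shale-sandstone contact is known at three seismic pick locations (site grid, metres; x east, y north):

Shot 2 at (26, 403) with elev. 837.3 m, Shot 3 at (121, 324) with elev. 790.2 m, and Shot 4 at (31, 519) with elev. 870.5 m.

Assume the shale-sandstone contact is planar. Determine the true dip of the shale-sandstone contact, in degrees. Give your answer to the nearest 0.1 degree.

Two edge vectors: Shot 2→Shot 3 = (95, -79, -47.1), Shot 2→Shot 4 = (5, 116, 33.2).
Normal n = (Shot 2→Shot 3) × (Shot 2→Shot 4) = (2840.8, -3389.5, 11415).
So ∂z/∂x = −n_x/n_z = −0.24887 and ∂z/∂y = −n_y/n_z = 0.29693.
Gradient magnitude |∇z| = √(a² + b²) = √(0.06193 + 0.08817) = 0.38743.
True dip = arctan(0.38743) = 21.2°, dipping toward SE (azimuth ≈ 140°).

21.2°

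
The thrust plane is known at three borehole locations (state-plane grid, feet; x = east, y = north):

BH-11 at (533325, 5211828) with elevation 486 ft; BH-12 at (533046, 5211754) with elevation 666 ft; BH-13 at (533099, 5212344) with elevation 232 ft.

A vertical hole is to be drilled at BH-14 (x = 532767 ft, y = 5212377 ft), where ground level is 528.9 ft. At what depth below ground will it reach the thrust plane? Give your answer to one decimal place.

166.7 ft

Let the plane be z = a·x + b·y + c.
BH-12−BH-11: −279a − 74b = 180;  BH-13−BH-11: −226a + 516b = −254.
Solving gives a = −0.461042517, b = −0.694177537.
Then c = 486 − a·533325 − b·5211828 = 3864305.42.
At (532767, 5212377): z_contact = −245628.24 − 3618315.03 + 3864305.42 = 362.16 ft.
Depth below ground = 528.9 − 362.16 = 166.7 ft.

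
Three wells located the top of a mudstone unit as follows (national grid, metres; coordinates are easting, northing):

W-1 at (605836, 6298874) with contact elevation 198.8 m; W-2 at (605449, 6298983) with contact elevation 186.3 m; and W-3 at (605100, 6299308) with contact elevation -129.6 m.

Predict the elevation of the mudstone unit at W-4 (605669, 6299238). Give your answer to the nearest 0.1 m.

-232.5 m

Two edge vectors: W-1→W-2 = (-387, 109, -12.5), W-1→W-3 = (-736, 434, -328.4).
Normal n = (W-1→W-2) × (W-1→W-3) = (-30370.6, -117890.8, -87734).
So ∂z/∂easting = −n_x/n_z = −0.346166822 and ∂z/∂northing = −n_y/n_z = −1.343729911.
Intercept c from W-1: 198.8 + 209720.32 + 8463985.40 = 8673904.52.
At (605669, 6299238): z = −209662.5 − 8464474.5 + 8673904.52 = -232.5 m.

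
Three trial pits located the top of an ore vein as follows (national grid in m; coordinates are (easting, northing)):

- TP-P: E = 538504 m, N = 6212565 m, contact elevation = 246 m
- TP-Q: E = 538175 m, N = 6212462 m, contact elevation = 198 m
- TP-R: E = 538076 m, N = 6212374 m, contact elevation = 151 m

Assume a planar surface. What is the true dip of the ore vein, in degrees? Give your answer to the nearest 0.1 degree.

29.8°

Two edge vectors: TP-P→TP-Q = (-329, -103, -48), TP-P→TP-R = (-428, -191, -95).
Normal n = (TP-P→TP-Q) × (TP-P→TP-R) = (617, -10711, 18755).
So ∂z/∂E = −n_x/n_z = −0.03290 and ∂z/∂N = −n_y/n_z = 0.57110.
Gradient magnitude |∇z| = √(a² + b²) = √(0.00108 + 0.32616) = 0.57205.
True dip = arctan(0.57205) = 29.8°, dipping toward S (azimuth ≈ 177°).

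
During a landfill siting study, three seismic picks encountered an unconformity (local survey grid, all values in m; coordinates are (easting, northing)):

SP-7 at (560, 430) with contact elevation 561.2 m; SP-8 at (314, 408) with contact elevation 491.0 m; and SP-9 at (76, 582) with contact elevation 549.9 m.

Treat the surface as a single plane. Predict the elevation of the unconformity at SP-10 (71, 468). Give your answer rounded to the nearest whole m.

475 m

Two edge vectors: SP-7→SP-8 = (-246, -22, -70.2), SP-7→SP-9 = (-484, 152, -11.3).
Normal n = (SP-7→SP-8) × (SP-7→SP-9) = (10919, 31197, -48040).
So ∂z/∂E = −n_x/n_z = 0.22729 and ∂z/∂N = −n_y/n_z = 0.64940.
Intercept c from SP-7: 561.2 − 127.28 − 279.24 = 154.68.
At (71, 468): z = 16.1 + 303.9 + 154.68 = 474.7 m.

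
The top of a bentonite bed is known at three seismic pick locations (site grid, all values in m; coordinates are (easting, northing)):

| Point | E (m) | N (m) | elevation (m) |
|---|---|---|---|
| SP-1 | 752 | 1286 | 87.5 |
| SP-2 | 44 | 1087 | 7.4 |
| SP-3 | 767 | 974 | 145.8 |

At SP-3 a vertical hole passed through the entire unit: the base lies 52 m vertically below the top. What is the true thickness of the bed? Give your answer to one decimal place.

50.5 m

Let the plane be z = a·E + b·N + c.
SP-2−SP-1: −708a − 199b = −80.1;  SP-3−SP-1: 15a − 312b = 58.3.
Solving gives a = 0.16345, b = −0.17900.
|∇z| = √(a²+b²) = 0.24240, so dip δ = arctan(0.24240) = 13.63°.
True thickness = vertical thickness × cos δ = 52 × cos 13.63° = 50.5 m.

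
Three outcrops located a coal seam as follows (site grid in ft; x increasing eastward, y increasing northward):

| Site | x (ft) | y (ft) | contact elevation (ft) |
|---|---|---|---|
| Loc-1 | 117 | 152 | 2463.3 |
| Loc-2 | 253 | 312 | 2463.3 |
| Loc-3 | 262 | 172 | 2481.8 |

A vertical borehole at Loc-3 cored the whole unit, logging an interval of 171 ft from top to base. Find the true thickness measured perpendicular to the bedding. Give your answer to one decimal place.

168.0 ft

Two edge vectors: Loc-1→Loc-2 = (136, 160, 0), Loc-1→Loc-3 = (145, 20, 18.5).
Normal n = (Loc-1→Loc-2) × (Loc-1→Loc-3) = (2960, -2516, -20480).
So ∂z/∂x = −n_x/n_z = 0.14453 and ∂z/∂y = −n_y/n_z = −0.12285.
|∇z| = √(a²+b²) = 0.18969, so dip δ = arctan(0.18969) = 10.74°.
True thickness = vertical thickness × cos δ = 171 × cos 10.74° = 168.0 ft.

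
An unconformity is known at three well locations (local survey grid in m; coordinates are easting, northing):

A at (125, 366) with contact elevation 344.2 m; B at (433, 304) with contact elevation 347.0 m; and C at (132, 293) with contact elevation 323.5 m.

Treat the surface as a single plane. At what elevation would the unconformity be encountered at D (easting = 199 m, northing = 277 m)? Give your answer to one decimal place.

323.4 m

Let the plane be z = a·easting + b·northing + c.
B−A: 308a − 62b = 2.8;  C−A: 7a − 73b = −20.7.
Solving gives a = 0.06747, b = 0.29003.
Then c = 344.2 − a·125 − b·366 = 229.61.
At (199, 277): z = 13.4 + 80.3 + 229.61 = 323.4 m.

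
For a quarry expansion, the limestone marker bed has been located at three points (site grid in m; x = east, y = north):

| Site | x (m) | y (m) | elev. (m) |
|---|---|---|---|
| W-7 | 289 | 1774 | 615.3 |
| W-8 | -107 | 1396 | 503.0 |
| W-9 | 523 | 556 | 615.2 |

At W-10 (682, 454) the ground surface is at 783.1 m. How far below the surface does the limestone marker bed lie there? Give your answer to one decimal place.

Two edge vectors: W-7→W-8 = (-396, -378, -112.3), W-7→W-9 = (234, -1218, -0.1).
Normal n = (W-7→W-8) × (W-7→W-9) = (-136743.6, -26317.8, 570780).
So ∂z/∂x = −n_x/n_z = 0.239573 and ∂z/∂y = −n_y/n_z = 0.046108.
Intercept c from W-7: 615.3 − 69.24 − 81.80 = 464.27.
At (682, 454): z_contact = 163.39 + 20.93 + 464.27 = 648.59 m.
Depth below ground = 783.1 − 648.59 = 134.5 m.

134.5 m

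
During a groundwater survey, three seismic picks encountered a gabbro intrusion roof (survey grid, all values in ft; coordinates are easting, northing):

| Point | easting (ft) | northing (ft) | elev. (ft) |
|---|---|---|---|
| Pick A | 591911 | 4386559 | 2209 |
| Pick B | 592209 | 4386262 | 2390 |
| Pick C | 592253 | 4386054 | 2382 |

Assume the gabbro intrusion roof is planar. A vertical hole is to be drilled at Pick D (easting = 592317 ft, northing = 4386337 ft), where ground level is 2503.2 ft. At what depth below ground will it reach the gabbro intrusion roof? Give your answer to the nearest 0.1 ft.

Two edge vectors: Pick A→Pick B = (298, -297, 181), Pick A→Pick C = (342, -505, 173).
Normal n = (Pick A→Pick B) × (Pick A→Pick C) = (40024, 10348, -48916).
So ∂z/∂easting = −n_x/n_z = 0.818218988 and ∂z/∂northing = −n_y/n_z = 0.211546324.
Intercept c from Pick A: 2209 − 484312.82 − 927960.43 = −1410064.25.
At (592317, 4386337): z_contact = 484645.02 + 927913.47 − 1410064.25 = 2494.23 ft.
Depth below ground = 2503.2 − 2494.23 = 9.0 ft.

9.0 ft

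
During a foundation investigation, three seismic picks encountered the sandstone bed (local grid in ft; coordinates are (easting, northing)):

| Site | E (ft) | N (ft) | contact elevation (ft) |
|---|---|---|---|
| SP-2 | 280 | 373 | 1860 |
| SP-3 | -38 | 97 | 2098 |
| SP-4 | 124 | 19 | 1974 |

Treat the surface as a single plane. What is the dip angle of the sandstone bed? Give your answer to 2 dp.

Two edge vectors: SP-2→SP-3 = (-318, -276, 238), SP-2→SP-4 = (-156, -354, 114).
Normal n = (SP-2→SP-3) × (SP-2→SP-4) = (52788, -876, 69516).
So ∂z/∂E = −n_x/n_z = −0.75936 and ∂z/∂N = −n_y/n_z = 0.01260.
Gradient magnitude |∇z| = √(a² + b²) = √(0.57663 + 0.00016) = 0.75947.
True dip = arctan(0.75947) = 37.22°, dipping toward E (azimuth ≈ 091°).

37.22°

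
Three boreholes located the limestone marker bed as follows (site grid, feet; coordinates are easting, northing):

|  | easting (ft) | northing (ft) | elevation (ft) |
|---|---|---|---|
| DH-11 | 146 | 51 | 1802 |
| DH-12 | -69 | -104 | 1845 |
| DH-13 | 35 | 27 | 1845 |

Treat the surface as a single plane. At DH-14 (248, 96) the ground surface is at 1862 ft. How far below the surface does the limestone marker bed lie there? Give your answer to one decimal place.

91.0 ft

Let the plane be z = a·easting + b·northing + c.
DH-12−DH-11: −215a − 155b = 43;  DH-13−DH-11: −111a − 24b = 43.
Solving gives a = −0.46766, b = 0.37127.
Then c = 1802 − a·146 − b·51 = 1851.34.
At (248, 96): z_contact = −115.98 + 35.64 + 1851.34 = 1771.01 ft.
Depth below ground = 1862 − 1771.01 = 91.0 ft.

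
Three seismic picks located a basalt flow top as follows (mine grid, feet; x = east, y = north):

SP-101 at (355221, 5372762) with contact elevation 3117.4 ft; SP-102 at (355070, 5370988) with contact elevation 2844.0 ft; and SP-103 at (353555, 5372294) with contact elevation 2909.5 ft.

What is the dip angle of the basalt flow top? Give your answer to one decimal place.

9.6°

Let the plane be z = a·x + b·y + c.
SP-102−SP-101: −151a − 1774b = −273.4;  SP-103−SP-101: −1666a − 468b = −207.9.
Solving gives a = 0.08349, b = 0.14701.
Gradient magnitude |∇z| = √(a² + b²) = √(0.00697 + 0.02161) = 0.16906.
True dip = arctan(0.16906) = 9.6°, dipping toward SSW (azimuth ≈ 210°).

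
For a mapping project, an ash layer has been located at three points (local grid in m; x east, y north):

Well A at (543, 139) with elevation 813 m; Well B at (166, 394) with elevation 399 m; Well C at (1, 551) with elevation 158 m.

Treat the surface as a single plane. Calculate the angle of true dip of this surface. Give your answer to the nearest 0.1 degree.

Two edge vectors: Well A→Well B = (-377, 255, -414), Well A→Well C = (-542, 412, -655).
Normal n = (Well A→Well B) × (Well A→Well C) = (3543, -22547, -17114).
So ∂z/∂x = −n_x/n_z = 0.20702 and ∂z/∂y = −n_y/n_z = −1.31746.
Gradient magnitude |∇z| = √(a² + b²) = √(0.04286 + 1.73570) = 1.33363.
True dip = arctan(1.33363) = 53.1°, dipping toward N (azimuth ≈ 351°).

53.1°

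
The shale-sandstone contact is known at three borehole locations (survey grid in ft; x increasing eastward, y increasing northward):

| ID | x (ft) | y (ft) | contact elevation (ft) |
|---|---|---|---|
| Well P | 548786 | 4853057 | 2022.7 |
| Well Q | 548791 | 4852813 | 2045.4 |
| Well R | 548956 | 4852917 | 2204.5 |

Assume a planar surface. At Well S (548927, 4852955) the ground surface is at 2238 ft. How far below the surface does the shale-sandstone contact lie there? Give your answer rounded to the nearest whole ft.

Let the plane be z = a·x + b·y + c.
Well Q−Well P: 5a − 244b = 22.7;  Well R−Well P: 170a − 140b = 181.8.
Solving gives a = 1.00983816, b = −0.07233938.
Then c = 2022.7 − a·548786 − b·4853057 = −201095.20.
At (548927, 4852955): z_contact = 554327.4 − 351059.8 − 201095.20 = 2172.5 ft.
Depth below ground = 2238 − 2172.5 = 66 ft.

66 ft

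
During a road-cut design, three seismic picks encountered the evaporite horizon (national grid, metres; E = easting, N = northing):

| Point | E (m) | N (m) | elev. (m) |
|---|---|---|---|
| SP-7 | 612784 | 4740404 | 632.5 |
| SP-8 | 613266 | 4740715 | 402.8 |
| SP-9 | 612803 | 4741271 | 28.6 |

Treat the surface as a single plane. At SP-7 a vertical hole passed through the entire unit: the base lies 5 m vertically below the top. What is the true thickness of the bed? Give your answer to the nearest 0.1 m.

Let the plane be z = a·E + b·N + c.
SP-8−SP-7: 482a + 311b = −229.7;  SP-9−SP-7: 19a + 867b = −603.9.
Solving gives a = −0.02752, b = −0.69594.
|∇z| = √(a²+b²) = 0.69648, so dip δ = arctan(0.69648) = 34.86°.
True thickness = vertical thickness × cos δ = 5 × cos 34.86° = 4.1 m.

4.1 m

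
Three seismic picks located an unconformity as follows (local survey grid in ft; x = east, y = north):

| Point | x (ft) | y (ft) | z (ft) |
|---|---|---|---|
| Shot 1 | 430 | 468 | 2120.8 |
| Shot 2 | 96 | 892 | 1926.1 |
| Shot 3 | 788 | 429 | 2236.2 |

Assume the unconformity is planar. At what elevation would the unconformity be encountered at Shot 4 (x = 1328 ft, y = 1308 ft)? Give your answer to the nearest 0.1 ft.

2199.7 ft

Let the plane be z = a·x + b·y + c.
Shot 2−Shot 1: −334a + 424b = −194.7;  Shot 3−Shot 1: 358a − 39b = 115.4.
Solving gives a = 0.297885, b = −0.224543.
Then c = 2120.8 − a·430 − b·468 = 2097.80.
At (1328, 1308): z = 395.6 − 293.7 + 2097.80 = 2199.7 ft.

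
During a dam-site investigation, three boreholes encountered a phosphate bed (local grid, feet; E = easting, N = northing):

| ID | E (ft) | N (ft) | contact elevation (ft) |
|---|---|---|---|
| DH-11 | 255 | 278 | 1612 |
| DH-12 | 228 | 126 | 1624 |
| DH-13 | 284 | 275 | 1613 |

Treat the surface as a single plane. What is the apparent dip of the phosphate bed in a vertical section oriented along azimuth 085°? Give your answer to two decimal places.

1.06°

Two edge vectors: DH-11→DH-12 = (-27, -152, 12), DH-11→DH-13 = (29, -3, 1).
Normal n = (DH-11→DH-12) × (DH-11→DH-13) = (-116, 375, 4489).
So ∂z/∂E = −n_x/n_z = 0.02584 and ∂z/∂N = −n_y/n_z = −0.08354.
Unit vector along 085° is (sin 85°, cos 85°) = (0.9962, 0.0872).
Slope in that direction = a·(0.9962) + b·(0.0872) = 0.01846.
Apparent dip = arctan|0.01846| = 1.06° (true dip is 5.0°, so apparent ≤ true as expected).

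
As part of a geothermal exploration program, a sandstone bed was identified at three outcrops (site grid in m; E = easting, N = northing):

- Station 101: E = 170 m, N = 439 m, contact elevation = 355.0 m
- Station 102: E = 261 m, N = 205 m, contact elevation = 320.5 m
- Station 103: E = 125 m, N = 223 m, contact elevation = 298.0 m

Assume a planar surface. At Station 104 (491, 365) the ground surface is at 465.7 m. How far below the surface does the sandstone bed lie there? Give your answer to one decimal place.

Two edge vectors: Station 101→Station 102 = (91, -234, -34.5), Station 101→Station 103 = (-45, -216, -57).
Normal n = (Station 101→Station 102) × (Station 101→Station 103) = (5886, 6739.5, -30186).
So ∂z/∂E = −n_x/n_z = 0.19499 and ∂z/∂N = −n_y/n_z = 0.22327.
Intercept c from Station 101: 355 − 33.15 − 98.01 = 223.84.
At (491, 365): z_contact = 95.74 + 81.49 + 223.84 = 401.07 m.
Depth below ground = 465.7 − 401.07 = 64.6 m.

64.6 m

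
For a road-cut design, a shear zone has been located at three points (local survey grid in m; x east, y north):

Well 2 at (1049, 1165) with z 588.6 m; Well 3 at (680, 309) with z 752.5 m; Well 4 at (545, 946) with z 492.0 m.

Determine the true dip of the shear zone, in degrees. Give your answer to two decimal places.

Let the plane be z = a·x + b·y + c.
Well 3−Well 2: −369a − 856b = 163.9;  Well 4−Well 2: −504a − 219b = −96.6.
Solving gives a = 0.33822, b = −0.33727.
Gradient magnitude |∇z| = √(a² + b²) = √(0.11439 + 0.11375) = 0.47764.
True dip = arctan(0.47764) = 25.53°, dipping toward NW (azimuth ≈ 315°).

25.53°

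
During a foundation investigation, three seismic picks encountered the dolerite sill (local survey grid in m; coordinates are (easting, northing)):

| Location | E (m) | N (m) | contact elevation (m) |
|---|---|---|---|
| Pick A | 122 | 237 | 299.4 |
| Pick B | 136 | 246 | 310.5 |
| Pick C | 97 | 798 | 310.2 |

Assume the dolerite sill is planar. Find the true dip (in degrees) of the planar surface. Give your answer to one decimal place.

37.3°

Two edge vectors: Pick A→Pick B = (14, 9, 11.1), Pick A→Pick C = (-25, 561, 10.8).
Normal n = (Pick A→Pick B) × (Pick A→Pick C) = (-6129.9, -428.7, 8079).
So ∂z/∂E = −n_x/n_z = 0.75874 and ∂z/∂N = −n_y/n_z = 0.05306.
Gradient magnitude |∇z| = √(a² + b²) = √(0.57569 + 0.00282) = 0.76060.
True dip = arctan(0.76060) = 37.3°, dipping toward W (azimuth ≈ 266°).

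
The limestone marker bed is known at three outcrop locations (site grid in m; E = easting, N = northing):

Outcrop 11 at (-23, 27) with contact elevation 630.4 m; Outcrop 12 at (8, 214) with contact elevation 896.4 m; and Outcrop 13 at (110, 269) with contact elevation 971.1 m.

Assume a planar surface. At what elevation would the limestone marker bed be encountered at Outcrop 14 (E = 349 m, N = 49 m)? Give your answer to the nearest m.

648 m

Let the plane be z = a·E + b·N + c.
Outcrop 12−Outcrop 11: 31a + 187b = 266;  Outcrop 13−Outcrop 11: 133a + 242b = 340.7.
Solving gives a = −0.03806, b = 1.42877.
Then c = 630.4 − a·-23 − b·27 = 590.95.
At (349, 49): z = −13.3 + 70.0 + 590.95 = 647.7 m.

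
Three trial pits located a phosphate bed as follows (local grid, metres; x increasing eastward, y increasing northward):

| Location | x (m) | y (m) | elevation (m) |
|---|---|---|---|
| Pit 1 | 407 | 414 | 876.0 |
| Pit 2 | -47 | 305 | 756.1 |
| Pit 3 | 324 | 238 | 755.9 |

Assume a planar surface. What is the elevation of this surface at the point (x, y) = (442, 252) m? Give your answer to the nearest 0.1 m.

Two edge vectors: Pit 1→Pit 2 = (-454, -109, -119.9), Pit 1→Pit 3 = (-83, -176, -120.1).
Normal n = (Pit 1→Pit 2) × (Pit 1→Pit 3) = (-8011.5, -44573.7, 70857).
So ∂z/∂x = −n_x/n_z = 0.11307 and ∂z/∂y = −n_y/n_z = 0.62907.
Intercept c from Pit 1: 876 − 46.02 − 260.43 = 569.55.
At (442, 252): z = 50.0 + 158.5 + 569.55 = 778.0 m.

778.0 m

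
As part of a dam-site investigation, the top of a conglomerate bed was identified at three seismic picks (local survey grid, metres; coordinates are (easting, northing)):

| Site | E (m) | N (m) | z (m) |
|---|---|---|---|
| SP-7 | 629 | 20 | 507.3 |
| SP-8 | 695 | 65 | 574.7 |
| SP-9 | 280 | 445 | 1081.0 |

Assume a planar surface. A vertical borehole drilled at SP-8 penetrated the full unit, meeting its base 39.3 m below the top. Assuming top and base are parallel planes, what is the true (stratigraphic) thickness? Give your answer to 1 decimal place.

Let the plane be z = a·E + b·N + c.
SP-8−SP-7: 66a + 45b = 67.4;  SP-9−SP-7: −349a + 425b = 573.7.
Solving gives a = 0.06464, b = 1.40297.
|∇z| = √(a²+b²) = 1.40446, so dip δ = arctan(1.40446) = 54.55°.
True thickness = vertical thickness × cos δ = 39.3 × cos 54.55° = 22.8 m.

22.8 m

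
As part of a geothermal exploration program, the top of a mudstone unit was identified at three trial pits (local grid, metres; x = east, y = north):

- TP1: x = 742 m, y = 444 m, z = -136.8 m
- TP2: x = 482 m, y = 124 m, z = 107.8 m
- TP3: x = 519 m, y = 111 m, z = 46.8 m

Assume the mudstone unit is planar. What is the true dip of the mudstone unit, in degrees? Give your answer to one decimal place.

Two edge vectors: TP1→TP2 = (-260, -320, 244.6), TP1→TP3 = (-223, -333, 183.6).
Normal n = (TP1→TP2) × (TP1→TP3) = (22699.8, -6809.8, 15220).
So ∂z/∂x = −n_x/n_z = −1.49145 and ∂z/∂y = −n_y/n_z = 0.44742.
Gradient magnitude |∇z| = √(a² + b²) = √(2.22441 + 0.20019) = 1.55711.
True dip = arctan(1.55711) = 57.3°, dipping toward ESE (azimuth ≈ 107°).

57.3°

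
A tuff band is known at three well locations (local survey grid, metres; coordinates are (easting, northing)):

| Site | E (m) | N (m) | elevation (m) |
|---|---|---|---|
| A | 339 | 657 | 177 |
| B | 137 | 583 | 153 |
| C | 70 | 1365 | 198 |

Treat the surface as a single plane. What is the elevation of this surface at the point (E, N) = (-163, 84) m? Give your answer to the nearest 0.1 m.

Two edge vectors: A→B = (-202, -74, -24), A→C = (-269, 708, 21).
Normal n = (A→B) × (A→C) = (15438, 10698, -162922).
So ∂z/∂E = −n_x/n_z = 0.094757 and ∂z/∂N = −n_y/n_z = 0.065663.
Intercept c from A: 177 − 32.12 − 43.14 = 101.74.
At (-163, 84): z = −15.4 + 5.5 + 101.74 = 91.8 m.

91.8 m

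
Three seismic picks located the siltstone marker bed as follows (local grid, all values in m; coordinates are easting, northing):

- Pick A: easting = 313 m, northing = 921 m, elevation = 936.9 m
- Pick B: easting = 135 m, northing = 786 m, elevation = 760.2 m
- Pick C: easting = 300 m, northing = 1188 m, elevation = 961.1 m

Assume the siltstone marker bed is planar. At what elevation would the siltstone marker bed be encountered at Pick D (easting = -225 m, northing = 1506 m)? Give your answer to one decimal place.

Two edge vectors: Pick A→Pick B = (-178, -135, -176.7), Pick A→Pick C = (-13, 267, 24.2).
Normal n = (Pick A→Pick B) × (Pick A→Pick C) = (43911.9, 6604.7, -49281).
So ∂z/∂easting = −n_x/n_z = 0.891051 and ∂z/∂northing = −n_y/n_z = 0.134021.
Intercept c from Pick A: 936.9 − 278.90 − 123.43 = 534.57.
At (-225, 1506): z = −200.5 + 201.8 + 534.57 = 535.9 m.

535.9 m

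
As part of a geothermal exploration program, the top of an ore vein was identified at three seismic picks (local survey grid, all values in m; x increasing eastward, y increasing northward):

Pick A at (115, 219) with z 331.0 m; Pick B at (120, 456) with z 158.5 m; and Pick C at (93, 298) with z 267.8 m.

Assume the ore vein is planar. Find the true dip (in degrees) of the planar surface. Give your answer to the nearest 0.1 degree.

37.6°

Let the plane be z = a·x + b·y + c.
Pick B−Pick A: 5a + 237b = −172.5;  Pick C−Pick A: −22a + 79b = −63.2.
Solving gives a = 0.24085, b = −0.73293.
Gradient magnitude |∇z| = √(a² + b²) = √(0.05801 + 0.53719) = 0.77149.
True dip = arctan(0.77149) = 37.6°, dipping toward NNW (azimuth ≈ 342°).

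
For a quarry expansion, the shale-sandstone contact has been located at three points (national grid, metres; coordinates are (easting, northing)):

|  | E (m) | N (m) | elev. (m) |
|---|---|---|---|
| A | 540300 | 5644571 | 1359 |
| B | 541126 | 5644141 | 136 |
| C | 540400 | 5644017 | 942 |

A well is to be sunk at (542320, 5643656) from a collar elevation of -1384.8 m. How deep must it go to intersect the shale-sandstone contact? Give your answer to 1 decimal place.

173.9 m

Two edge vectors: A→B = (826, -430, -1223), A→C = (100, -554, -417).
Normal n = (A→B) × (A→C) = (-498232, 222142, -414604).
So ∂z/∂E = −n_x/n_z = −1.201705724 and ∂z/∂N = −n_y/n_z = 0.535793191.
Intercept c from A: 1359 + 649281.60 − 3024322.71 = −2373682.10.
At (542320, 5643656): z_contact = −651709.05 + 3023832.45 − 2373682.10 = -1558.70 m.
Depth below ground = -1384.8 − (-1558.70) = 173.9 m.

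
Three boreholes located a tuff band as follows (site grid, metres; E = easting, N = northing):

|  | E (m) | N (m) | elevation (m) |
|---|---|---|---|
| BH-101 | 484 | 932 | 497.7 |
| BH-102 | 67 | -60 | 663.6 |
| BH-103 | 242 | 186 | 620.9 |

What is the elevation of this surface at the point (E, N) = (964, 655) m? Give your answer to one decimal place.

Let the plane be z = a·E + b·N + c.
BH-102−BH-101: −417a − 992b = 165.9;  BH-103−BH-101: −242a − 746b = 123.2.
Solving gives a = −0.02178, b = −0.15808.
Then c = 497.7 − a·484 − b·932 = 655.57.
At (964, 655): z = −21.0 − 103.5 + 655.57 = 531.0 m.

531.0 m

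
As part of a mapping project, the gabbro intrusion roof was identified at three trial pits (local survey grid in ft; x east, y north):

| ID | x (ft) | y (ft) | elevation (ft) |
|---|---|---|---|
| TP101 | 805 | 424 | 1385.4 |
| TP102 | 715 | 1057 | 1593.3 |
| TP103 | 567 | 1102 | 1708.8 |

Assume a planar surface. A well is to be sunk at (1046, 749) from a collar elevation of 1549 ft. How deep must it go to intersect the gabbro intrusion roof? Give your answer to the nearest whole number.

Let the plane be z = a·x + b·y + c.
TP102−TP101: −90a + 633b = 207.9;  TP103−TP101: −238a + 678b = 323.4.
Solving gives a = −0.71129, b = 0.22730.
Then c = 1385.4 − a·805 − b·424 = 1861.61.
At (1046, 749): z_contact = −744.0 + 170.3 + 1861.61 = 1287.9 ft.
Depth below ground = 1549 − 1287.9 = 261 ft.

261 ft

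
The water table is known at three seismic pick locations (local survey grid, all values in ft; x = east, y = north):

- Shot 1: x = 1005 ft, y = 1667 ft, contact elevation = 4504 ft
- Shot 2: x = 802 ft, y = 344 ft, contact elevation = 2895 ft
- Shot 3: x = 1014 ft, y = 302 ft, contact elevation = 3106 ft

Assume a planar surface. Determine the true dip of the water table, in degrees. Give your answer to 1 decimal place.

57.7°

Let the plane be z = a·x + b·y + c.
Shot 2−Shot 1: −203a − 1323b = −1609;  Shot 3−Shot 1: 9a − 1365b = −1398.
Solving gives a = 1.19975, b = 1.03209.
Gradient magnitude |∇z| = √(a² + b²) = √(1.43941 + 1.06520) = 1.58260.
True dip = arctan(1.58260) = 57.7°, dipping toward SW (azimuth ≈ 229°).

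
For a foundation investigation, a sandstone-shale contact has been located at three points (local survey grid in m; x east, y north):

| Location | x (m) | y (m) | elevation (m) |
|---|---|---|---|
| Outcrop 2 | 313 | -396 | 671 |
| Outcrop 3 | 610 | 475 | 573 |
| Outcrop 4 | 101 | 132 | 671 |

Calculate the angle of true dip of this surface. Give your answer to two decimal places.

9.27°

Two edge vectors: Outcrop 2→Outcrop 3 = (297, 871, -98), Outcrop 2→Outcrop 4 = (-212, 528, 0).
Normal n = (Outcrop 2→Outcrop 3) × (Outcrop 2→Outcrop 4) = (51744, 20776, 341468).
So ∂z/∂x = −n_x/n_z = −0.15153 and ∂z/∂y = −n_y/n_z = −0.06084.
Gradient magnitude |∇z| = √(a² + b²) = √(0.02296 + 0.00370) = 0.16329.
True dip = arctan(0.16329) = 9.27°, dipping toward ENE (azimuth ≈ 068°).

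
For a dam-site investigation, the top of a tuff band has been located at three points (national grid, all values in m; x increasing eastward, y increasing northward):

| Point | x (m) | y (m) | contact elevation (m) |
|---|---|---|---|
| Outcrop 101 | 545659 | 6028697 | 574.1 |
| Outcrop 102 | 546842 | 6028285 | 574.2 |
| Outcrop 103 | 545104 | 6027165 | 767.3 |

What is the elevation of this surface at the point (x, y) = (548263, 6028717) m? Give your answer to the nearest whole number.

471 m

Two edge vectors: Outcrop 101→Outcrop 102 = (1183, -412, 0.1), Outcrop 101→Outcrop 103 = (-555, -1532, 193.2).
Normal n = (Outcrop 101→Outcrop 102) × (Outcrop 101→Outcrop 103) = (-79445.2, -228611.1, -2041016).
So ∂z/∂x = −n_x/n_z = −0.03892434 and ∂z/∂y = −n_y/n_z = −0.11200848.
Intercept c from Outcrop 101: 574.1 + 21239.42 + 675265.19 = 697078.70.
At (548263, 6028717): z = −21340.8 − 675267.4 + 697078.70 = 470.5 m.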